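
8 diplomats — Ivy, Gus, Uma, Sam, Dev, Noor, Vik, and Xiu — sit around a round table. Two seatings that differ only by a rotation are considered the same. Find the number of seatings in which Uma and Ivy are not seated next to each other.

Without the restriction there are (7)! = 5040 seatings.
Those with Uma next to Ivy: fuse the pair into one unit and seat 7 units around a circle — 2·(6)! = 1440.
Subtracting, 5040 − 1440 = 3600.

3600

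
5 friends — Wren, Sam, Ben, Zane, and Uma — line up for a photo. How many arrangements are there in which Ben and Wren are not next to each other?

72

Of the 5! = 120 arrangements, those with Ben and Wren adjacent number 2 × 4! = 48 (treat the pair as a block with 2 internal orders).
So 120 − 48 = 72 arrangements keep them apart.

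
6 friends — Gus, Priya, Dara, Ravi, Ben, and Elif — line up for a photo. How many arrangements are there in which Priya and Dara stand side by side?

Place the 4 others and the Priya-Dara pair as 5 objects in a line; the pair has 2 internal arrangements.
That gives 2 × 5! = 2 × 120 = 240.

240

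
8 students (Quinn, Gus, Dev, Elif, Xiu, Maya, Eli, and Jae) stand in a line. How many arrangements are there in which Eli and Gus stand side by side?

10080

Place the 6 others and the Eli-Gus pair as 7 objects in a line; the pair has 2 internal arrangements.
That gives 2 × 7! = 2 × 5040 = 10080.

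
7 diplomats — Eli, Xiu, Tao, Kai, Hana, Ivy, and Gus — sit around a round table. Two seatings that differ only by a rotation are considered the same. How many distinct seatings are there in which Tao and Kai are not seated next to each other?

Without the restriction there are (6)! = 720 seatings.
Seatings with Tao beside Kai: treat them as a block with 2 internal orders, giving 2 × (5)! = 240.
Subtracting, 720 − 240 = 480.

480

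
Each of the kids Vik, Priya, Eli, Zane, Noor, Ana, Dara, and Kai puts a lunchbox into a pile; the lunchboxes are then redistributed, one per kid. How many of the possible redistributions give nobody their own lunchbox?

Let Aᵢ be the assignments in which kid i gets their own lunchbox. We want the size of the complement of A₁∪…∪A_8.
By inclusion–exclusion this is Σ_{j=0}^{8} (−1)^j C(8,j)·(8−j)!.
Computing: 40320 − 40320 + 20160 − 6720 + 1680 − 336 + 56 − 8 + 1 = 14833.

14833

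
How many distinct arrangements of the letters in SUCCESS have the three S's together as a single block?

60

Treat the 3 copies of S as a single block. The multiset to arrange is then {SSS, C, C, E, U}, 5 items in all.
That gives (5)!/(2!) = 60 arrangements.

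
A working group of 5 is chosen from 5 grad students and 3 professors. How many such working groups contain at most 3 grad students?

Split by how many grad students are chosen (0 through 3).
Sum: C(5,0)·C(3,5) + C(5,1)·C(3,4) + C(5,2)·C(3,3) + C(5,3)·C(3,2) = 0 + 0 + 10 + 30 = 40.

40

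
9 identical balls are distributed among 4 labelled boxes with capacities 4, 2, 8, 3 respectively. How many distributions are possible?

Ignoring the caps, the number of non-negative solutions to x_1+…+x_4 = 9 is C(12,3) = 220.
Subtract solutions that violate a single cap (substitute x_i' = x_i − (cap_i+1)): x_1 ≥ 5 gives C(7,3) = 35; x_2 ≥ 3 gives C(9,3) = 84; x_3 ≥ 9 gives C(3,3) = 1; x_4 ≥ 4 gives C(8,3) = 56. Together 176.
Add back pairs where two caps are both exceeded: 4 + 0 + 1 + 0 + 10 + 0 = 15.
By inclusion–exclusion the count is 220 − 176 + 15 = 59.

59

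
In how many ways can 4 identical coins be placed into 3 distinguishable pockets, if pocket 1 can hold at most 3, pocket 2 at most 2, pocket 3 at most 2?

8

Ignoring the caps, the number of non-negative solutions to x_1+…+x_3 = 4 is C(6,2) = 15.
Subtract solutions that violate a single cap (substitute x_i' = x_i − (cap_i+1)): x_1 ≥ 4 gives C(2,2) = 1; x_2 ≥ 3 gives C(3,2) = 3; x_3 ≥ 3 gives C(3,2) = 3. Together 7.
No two caps can be exceeded simultaneously, so the pair terms are all 0.
By inclusion–exclusion the count is 15 − 7 + 0 = 8.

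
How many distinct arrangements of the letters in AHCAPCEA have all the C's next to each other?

840

Treat the 2 copies of C as a single block. The multiset to arrange is then {CC, A, A, A, E, H, P}, 7 items in all.
That gives (7)!/(3!) = 840 arrangements.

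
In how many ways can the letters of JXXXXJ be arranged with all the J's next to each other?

5

Treat the 2 copies of J as a single block. The multiset to arrange is then {JJ, X, X, X, X}, 5 items in all.
That gives (5)!/(4!) = 5 arrangements.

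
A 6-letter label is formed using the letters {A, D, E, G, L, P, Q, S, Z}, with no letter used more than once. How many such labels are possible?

This is a permutation of 6 out of 9: P(9,6) = 9!/3!.
That product is 9 × 8 × 7 × 6 × 5 × 4 = 60480.

60480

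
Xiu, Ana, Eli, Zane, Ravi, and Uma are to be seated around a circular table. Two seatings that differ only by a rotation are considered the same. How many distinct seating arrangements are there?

Seat Xiu anywhere (absorbing the rotational symmetry), then permute the other 5: (5)! = 120.

120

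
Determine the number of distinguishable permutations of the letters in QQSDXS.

180

QQSDXS has 6 letters with Q appearing twice and S appearing twice.
Dividing 6! = 720 by 2!·2! = 4 for the repeated letters gives 180.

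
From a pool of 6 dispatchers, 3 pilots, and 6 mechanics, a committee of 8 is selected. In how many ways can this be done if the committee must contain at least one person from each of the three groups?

5922

Unrestricted: C(15,8) = 6435 ways to pick any 8 of the 15.
Subtract selections that omit an entire group: no dispatchers → C(9,8) = 9; no pilots → C(12,8) = 495; no mechanics → C(9,8) = 9.
Add back selections omitting two groups (i.e. drawn from a single group): C(6,8) + C(3,8) + C(6,8) = 0.
By inclusion–exclusion: 6435 − 513 + 0 = 5922.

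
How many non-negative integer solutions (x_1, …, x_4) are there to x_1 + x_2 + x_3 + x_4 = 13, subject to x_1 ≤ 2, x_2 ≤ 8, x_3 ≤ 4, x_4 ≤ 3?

By stars and bars, unrestricted non-negative solutions to x_1+…+x_4 = 13 number C(13+3,3) = 560.
Subtract solutions that violate a single cap (substitute x_i' = x_i − (cap_i+1)): x_1 ≥ 3 gives C(13,3) = 286; x_2 ≥ 9 gives C(7,3) = 35; x_3 ≥ 5 gives C(11,3) = 165; x_4 ≥ 4 gives C(12,3) = 220. Together 706.
Add back pairs where two caps are both exceeded: 4 + 56 + 84 + 0 + 1 + 35 = 180.
Subtract triples: 0 + 0 + 4 + 0 = 4.
By inclusion–exclusion the count is 560 − 706 + 180 − 4 = 30.

30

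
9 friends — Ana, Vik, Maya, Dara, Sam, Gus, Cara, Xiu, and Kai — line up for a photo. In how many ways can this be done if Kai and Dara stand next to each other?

80640

Glue Kai and Dara into one block (2 internal orders), leaving 8 units to arrange in a row.
So the count is 2·(8)! = 80640.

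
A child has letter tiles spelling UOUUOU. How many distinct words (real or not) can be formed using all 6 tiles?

15

The 6 letters of UOUUOU have repeats: O appearing twice and U appearing 4 times.
The number of distinct arrangements is 6!/(4!·2!) = 720/48 = 15.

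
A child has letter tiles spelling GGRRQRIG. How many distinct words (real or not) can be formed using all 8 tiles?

The 8 letters of GGRRQRIG have repeats: G appearing 3 times and R appearing 3 times.
The number of distinct arrangements is 8!/(3!·3!) = 40320/36 = 1120.

1120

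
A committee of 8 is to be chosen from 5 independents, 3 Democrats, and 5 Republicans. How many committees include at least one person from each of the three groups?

Unrestricted: C(13,8) = 1287 ways to pick any 8 of the 13.
Selections missing a whole group: no independents → C(8,8) = 1; no Democrats → C(10,8) = 45; no Republicans → C(8,8) = 1.
Add back selections omitting two groups (i.e. drawn from a single group): C(5,8) + C(3,8) + C(5,8) = 0.
By inclusion–exclusion: 1287 − 47 + 0 = 1240.

1240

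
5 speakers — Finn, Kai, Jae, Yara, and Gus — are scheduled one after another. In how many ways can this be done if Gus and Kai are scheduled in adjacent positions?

Glue Gus and Kai into one block (2 internal orders), leaving 4 units to arrange in a row.
So the count is 2·(4)! = 48.

48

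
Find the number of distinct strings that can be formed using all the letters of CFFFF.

CFFFF has 5 letters with F appearing 4 times.
The number of distinct arrangements is 5!/(4!) = 120/24 = 5.

5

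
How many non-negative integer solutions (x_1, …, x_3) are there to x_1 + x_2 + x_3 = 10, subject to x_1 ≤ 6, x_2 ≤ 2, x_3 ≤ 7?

By stars and bars, unrestricted non-negative solutions to x_1+…+x_3 = 10 number C(10+2,2) = 66.
Subtract solutions that violate a single cap (substitute x_i' = x_i − (cap_i+1)): x_1 ≥ 7 gives C(5,2) = 10; x_2 ≥ 3 gives C(9,2) = 36; x_3 ≥ 8 gives C(4,2) = 6. Together 52.
Add back pairs where two caps are both exceeded: 1 + 0 + 0 = 1.
By inclusion–exclusion the count is 66 − 52 + 1 = 15.

15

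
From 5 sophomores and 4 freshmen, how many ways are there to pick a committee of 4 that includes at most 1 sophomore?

21

Split by how many sophomores are chosen (0 through 1).
Sum: C(5,0)·C(4,4) + C(5,1)·C(4,3) = 1 + 20 = 21.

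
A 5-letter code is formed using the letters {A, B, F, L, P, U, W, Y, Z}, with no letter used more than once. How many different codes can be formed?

15120

Choose and order 5 of the 9 symbols: the first letter has 9 options, the next 8, and so on down to 5.
9 × 8 × 7 × 6 × 5 = 15120.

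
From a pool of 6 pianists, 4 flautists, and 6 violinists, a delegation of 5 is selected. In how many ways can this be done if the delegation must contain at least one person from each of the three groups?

3084

With no constraint there are C(16,5) = 4368 possible selections.
Selections missing a whole group: no pianists → C(10,5) = 252; no flautists → C(12,5) = 792; no violinists → C(10,5) = 252.
Add back selections omitting two groups (i.e. drawn from a single group): C(6,5) + C(4,5) + C(6,5) = 12.
By inclusion–exclusion: 4368 − 1296 + 12 = 3084.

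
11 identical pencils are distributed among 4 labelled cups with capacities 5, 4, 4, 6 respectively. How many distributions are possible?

Ignoring the caps, the number of non-negative solutions to x_1+…+x_4 = 11 is C(14,3) = 364.
Subtract solutions that violate a single cap (substitute x_i' = x_i − (cap_i+1)): x_1 ≥ 6 gives C(8,3) = 56; x_2 ≥ 5 gives C(9,3) = 84; x_3 ≥ 5 gives C(9,3) = 84; x_4 ≥ 7 gives C(7,3) = 35. Together 259.
Add back pairs where two caps are both exceeded: 1 + 1 + 0 + 4 + 0 + 0 = 6.
By inclusion–exclusion the count is 364 − 259 + 6 = 111.

111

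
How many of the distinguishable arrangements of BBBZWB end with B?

20

With the last slot taken by B, it remains to arrange the other 5 letters (BBZWB).
Those 5 letters have B appearing 3 times, giving (5)!/(3!) = 20.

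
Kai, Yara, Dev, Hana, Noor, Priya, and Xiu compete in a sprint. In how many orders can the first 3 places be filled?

210

There are 7 choices for 1st place, 6 for 2nd, and 5 for 3rd.
That gives 7 × 6 × 5 = 210.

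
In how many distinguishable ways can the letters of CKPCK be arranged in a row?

The 5 letters of CKPCK have repeats: C appearing twice and K appearing twice.
Dividing 5! = 120 by 2!·2! = 4 for the repeated letters gives 30.

30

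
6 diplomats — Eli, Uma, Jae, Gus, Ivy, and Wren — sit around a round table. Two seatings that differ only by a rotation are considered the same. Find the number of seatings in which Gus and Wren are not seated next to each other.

72

Without the restriction there are (5)! = 120 seatings.
Seatings with Gus beside Wren: treat them as a block with 2 internal orders, giving 2 × (4)! = 48.
Subtracting, 120 − 48 = 72.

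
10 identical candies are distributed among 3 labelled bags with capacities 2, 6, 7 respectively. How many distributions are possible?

15

Ignoring the caps, the number of non-negative solutions to x_1+…+x_3 = 10 is C(12,2) = 66.
Subtract solutions that violate a single cap (substitute x_i' = x_i − (cap_i+1)): x_1 ≥ 3 gives C(9,2) = 36; x_2 ≥ 7 gives C(5,2) = 10; x_3 ≥ 8 gives C(4,2) = 6. Together 52.
Add back pairs where two caps are both exceeded: 1 + 0 + 0 = 1.
By inclusion–exclusion the count is 66 − 52 + 1 = 15.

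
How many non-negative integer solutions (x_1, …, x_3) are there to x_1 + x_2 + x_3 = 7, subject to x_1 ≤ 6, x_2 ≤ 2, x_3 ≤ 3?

11

Ignoring the caps, the number of non-negative solutions to x_1+…+x_3 = 7 is C(9,2) = 36.
Subtract solutions that violate a single cap (substitute x_i' = x_i − (cap_i+1)): x_1 ≥ 7 gives C(2,2) = 1; x_2 ≥ 3 gives C(6,2) = 15; x_3 ≥ 4 gives C(5,2) = 10. Together 26.
Add back pairs where two caps are both exceeded: 0 + 0 + 1 = 1.
By inclusion–exclusion the count is 36 − 26 + 1 = 11.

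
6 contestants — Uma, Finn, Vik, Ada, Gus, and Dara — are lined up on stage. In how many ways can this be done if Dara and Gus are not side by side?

480

Of the 6! = 720 arrangements, those with Dara and Gus adjacent number 2 × 5! = 240 (treat the pair as a block with 2 internal orders).
So 720 − 240 = 480 arrangements keep them apart.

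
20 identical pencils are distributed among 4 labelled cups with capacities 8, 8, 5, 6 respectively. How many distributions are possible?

115

Ignoring the caps, the number of non-negative solutions to x_1+…+x_4 = 20 is C(23,3) = 1771.
Subtract solutions that violate a single cap (substitute x_i' = x_i − (cap_i+1)): x_1 ≥ 9 gives C(14,3) = 364; x_2 ≥ 9 gives C(14,3) = 364; x_3 ≥ 6 gives C(17,3) = 680; x_4 ≥ 7 gives C(16,3) = 560. Together 1968.
Add back pairs where two caps are both exceeded: 10 + 56 + 35 + 56 + 35 + 120 = 312.
By inclusion–exclusion the count is 1771 − 1968 + 312 = 115.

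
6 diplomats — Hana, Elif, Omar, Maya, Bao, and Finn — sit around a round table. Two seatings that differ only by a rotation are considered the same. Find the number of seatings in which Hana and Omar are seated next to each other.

48

Treat {Hana, Omar} as one unit (2 internal orders) and seat the resulting 5 units around the table: (4)! circular arrangements.
So 2 × (4)! = 2 × 24 = 48.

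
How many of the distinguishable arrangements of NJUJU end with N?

6

Fix N in the last position and arrange the remaining 4 letters.
Those 4 letters have J appearing twice and U appearing twice, giving (4)!/(2!·2!) = 6.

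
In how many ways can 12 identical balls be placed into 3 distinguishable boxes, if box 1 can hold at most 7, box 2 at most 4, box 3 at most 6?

Ignoring the caps, the number of non-negative solutions to x_1+…+x_3 = 12 is C(14,2) = 91.
Subtract solutions that violate a single cap (substitute x_i' = x_i − (cap_i+1)): x_1 ≥ 8 gives C(6,2) = 15; x_2 ≥ 5 gives C(9,2) = 36; x_3 ≥ 7 gives C(7,2) = 21. Together 72.
Add back pairs where two caps are both exceeded: 0 + 0 + 1 = 1.
By inclusion–exclusion the count is 91 − 72 + 1 = 20.

20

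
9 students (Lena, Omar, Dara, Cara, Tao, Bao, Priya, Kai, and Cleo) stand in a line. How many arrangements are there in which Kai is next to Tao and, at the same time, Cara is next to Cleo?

Treat {Kai,Tao} as one block (2 orders) and {Cara,Cleo} as another (2 orders).
That leaves 7 units to arrange: 2 × 2 × 7! = 4 × 5040 = 20160.

20160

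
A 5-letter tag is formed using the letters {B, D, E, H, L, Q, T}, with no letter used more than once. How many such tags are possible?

2520

Choose and order 5 of the 7 symbols: the first letter has 7 options, the next 6, and so on down to 3.
7 × 6 × 5 × 4 × 3 = 2520.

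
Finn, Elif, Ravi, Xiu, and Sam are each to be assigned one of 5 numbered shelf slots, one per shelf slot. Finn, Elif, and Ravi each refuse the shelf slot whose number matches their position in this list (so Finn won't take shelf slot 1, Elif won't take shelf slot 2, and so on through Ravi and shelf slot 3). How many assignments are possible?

Let Aᵢ (for i ∈ {1, 2, 3}) be the placements that put person i in their forbidden shelf slot. Any j of these fix j positions, leaving (5−j)! ways to fill the rest, and there are C(3,j) ways to pick which j.
By inclusion–exclusion, the number of valid placements is Σ_{j=0}^{3} (−1)^j C(3,j)·(5−j)!.
Computing: 120 − 72 + 18 − 2 = 64.

64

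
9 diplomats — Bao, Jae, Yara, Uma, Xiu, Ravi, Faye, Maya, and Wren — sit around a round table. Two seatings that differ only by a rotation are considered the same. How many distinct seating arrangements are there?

40320

Around a circle, 9 distinct people have 9!/9 = (8)! = 40320 rotationally distinct seatings.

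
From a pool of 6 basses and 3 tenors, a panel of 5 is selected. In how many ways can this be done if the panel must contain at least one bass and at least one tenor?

120

Unrestricted: C(9,5) = 126 ways to pick any 5 of the 9.
Subtract selections that omit an entire group: no basses → C(3,5) = 0; no tenors → C(6,5) = 6.
Both groups omitted at once is impossible, so 126 − 6 = 120.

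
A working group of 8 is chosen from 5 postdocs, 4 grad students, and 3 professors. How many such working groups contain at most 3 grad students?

425

Split by how many grad students are chosen (0 through 3).
Sum: C(4,0)·C(8,8) + C(4,1)·C(8,7) + C(4,2)·C(8,6) + C(4,3)·C(8,5) = 1 + 32 + 168 + 224 = 425.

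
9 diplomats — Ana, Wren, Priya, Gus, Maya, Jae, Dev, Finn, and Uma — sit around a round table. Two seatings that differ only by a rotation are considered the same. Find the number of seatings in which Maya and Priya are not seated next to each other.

30240

All circular seatings of 9 people number (8)! = 40320.
Seatings with Maya beside Priya: treat them as a block with 2 internal orders, giving 2 × (7)! = 10080.
Subtracting, 40320 − 10080 = 30240.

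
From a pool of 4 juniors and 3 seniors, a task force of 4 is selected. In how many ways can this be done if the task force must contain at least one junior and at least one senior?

34

With no constraint there are C(7,4) = 35 possible selections.
Selections missing a whole group: no juniors → C(3,4) = 0; no seniors → C(4,4) = 1.
Both groups omitted at once is impossible, so 35 − 1 = 34.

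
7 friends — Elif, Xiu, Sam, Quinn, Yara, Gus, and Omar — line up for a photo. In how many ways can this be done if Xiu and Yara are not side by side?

Of the 7! = 5040 arrangements, those with Xiu and Yara adjacent number 2 × 6! = 1440 (treat the pair as a block with 2 internal orders).
So 5040 − 1440 = 3600 arrangements keep them apart.

3600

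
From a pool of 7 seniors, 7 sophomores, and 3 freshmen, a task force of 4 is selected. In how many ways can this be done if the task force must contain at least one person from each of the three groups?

1029

With no constraint there are C(17,4) = 2380 possible selections.
Selections missing a whole group: no seniors → C(10,4) = 210; no sophomores → C(10,4) = 210; no freshmen → C(14,4) = 1001.
Add back selections omitting two groups (i.e. drawn from a single group): C(7,4) + C(7,4) + C(3,4) = 70.
By inclusion–exclusion: 2380 − 1421 + 70 = 1029.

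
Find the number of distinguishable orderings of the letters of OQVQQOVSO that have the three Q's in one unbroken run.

Treat the 3 copies of Q as a single block. The multiset to arrange is then {QQQ, O, O, O, S, V, V}, 7 items in all.
That gives (7)!/(3!·2!) = 420 arrangements.

420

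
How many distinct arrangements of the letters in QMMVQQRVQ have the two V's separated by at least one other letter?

Total arrangements of QMMVQQRVQ: 9!/(4!·2!·2!) = 3780.
Arrangements with the V's together: treat VV as one letter, giving (8)!/(4!·2!) = 840.
Hence 3780 − 840 = 2940.

2940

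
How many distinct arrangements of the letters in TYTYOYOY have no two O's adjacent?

Total arrangements of TYTYOYOY: 8!/(4!·2!·2!) = 420.
If the two O's are adjacent, glue them into one block, leaving 7 items to arrange: (7)!/(4!·2!) = 105 ways.
Subtracting, 420 − 105 = 315 arrangements keep the O's apart.

315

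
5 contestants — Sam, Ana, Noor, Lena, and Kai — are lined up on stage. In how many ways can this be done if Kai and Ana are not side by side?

72

There are 5! = 120 arrangements in all. If Kai and Ana are adjacent, merging them into one block gives 2·(4)! = 48 arrangements.
Complementary counting: 120 − 48 = 72.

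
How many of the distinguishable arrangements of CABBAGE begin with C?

180

With the first slot taken by C, it remains to arrange the other 6 letters (ABBAGE).
Those 6 letters have A appearing twice and B appearing twice, giving (6)!/(2!·2!) = 180.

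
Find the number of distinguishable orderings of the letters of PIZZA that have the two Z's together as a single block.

Treat the 2 copies of Z as a single block. The multiset to arrange is then {ZZ, A, I, P}, 4 items in all.
All 4 items are distinct, so there are (4)! = 24 arrangements.

24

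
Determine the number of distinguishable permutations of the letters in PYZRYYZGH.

Letter multiplicities in PYZRYYZGH: G×1, H×1, P×1, R×1, Y×3, Z×2.
So there are 9! / (3!·2!) = 30240 distinguishable arrangements.

30240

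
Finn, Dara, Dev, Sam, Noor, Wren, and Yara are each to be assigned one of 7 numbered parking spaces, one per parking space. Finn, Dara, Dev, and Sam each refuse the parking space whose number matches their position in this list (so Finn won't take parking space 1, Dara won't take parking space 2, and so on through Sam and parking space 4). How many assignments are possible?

2790

Let Aᵢ (for 1 ≤ i ≤ 4) be the placements that put person i in their forbidden parking space. Any j of these fix j positions, leaving (7−j)! ways to fill the rest, and there are C(4,j) ways to pick which j.
By inclusion–exclusion, the number of valid placements is Σ_{j=0}^{4} (−1)^j C(4,j)·(7−j)!.
Computing: 5040 − 2880 + 720 − 96 + 6 = 2790.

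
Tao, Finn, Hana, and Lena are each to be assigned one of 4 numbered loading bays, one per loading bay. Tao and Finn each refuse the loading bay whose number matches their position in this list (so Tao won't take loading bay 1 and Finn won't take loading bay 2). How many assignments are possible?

14

Let Aᵢ (for i ∈ {1, 2}) be the placements that put person i in their forbidden loading bay. Any j of these fix j positions, leaving (4−j)! ways to fill the rest, and there are C(2,j) ways to pick which j.
By inclusion–exclusion, the number of valid placements is Σ_{j=0}^{2} (−1)^j C(2,j)·(4−j)!.
Computing: 24 − 12 + 2 = 14.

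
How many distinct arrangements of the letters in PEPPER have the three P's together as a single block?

Treat the 3 copies of P as a single block. The multiset to arrange is then {PPP, E, E, R}, 4 items in all.
That gives (4)!/(2!) = 12 arrangements.

12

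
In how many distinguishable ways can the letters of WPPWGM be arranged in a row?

180

The 6 letters of WPPWGM have repeats: P appearing twice and W appearing twice.
So there are 6! / (2!·2!) = 180 distinguishable arrangements.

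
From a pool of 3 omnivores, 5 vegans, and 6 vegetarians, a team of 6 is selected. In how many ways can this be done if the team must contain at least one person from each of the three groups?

With no constraint there are C(14,6) = 3003 possible selections.
Selections missing a whole group: no omnivores → C(11,6) = 462; no vegans → C(9,6) = 84; no vegetarians → C(8,6) = 28.
Add back selections omitting two groups (i.e. drawn from a single group): C(3,6) + C(5,6) + C(6,6) = 1.
By inclusion–exclusion: 3003 − 574 + 1 = 2430.

2430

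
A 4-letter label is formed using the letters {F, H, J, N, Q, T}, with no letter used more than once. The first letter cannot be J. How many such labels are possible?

The first letter has 6−1 = 5 choices (anything except J).
The remaining 3 letters are filled from the other 5 symbols without repetition: 5 × 4 × 3 = 60.
Total: 5 × 60 = 300.

300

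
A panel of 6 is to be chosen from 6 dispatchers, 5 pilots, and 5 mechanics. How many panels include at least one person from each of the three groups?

6875

With no constraint there are C(16,6) = 8008 possible selections.
Selections missing a whole group: no dispatchers → C(10,6) = 210; no pilots → C(11,6) = 462; no mechanics → C(11,6) = 462.
Add back selections omitting two groups (i.e. drawn from a single group): C(6,6) + C(5,6) + C(5,6) = 1.
By inclusion–exclusion: 8008 − 1134 + 1 = 6875.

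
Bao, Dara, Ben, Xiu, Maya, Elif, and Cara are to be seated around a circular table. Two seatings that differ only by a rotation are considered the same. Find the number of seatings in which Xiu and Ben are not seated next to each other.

Without the restriction there are (6)! = 720 seatings.
Seatings with Xiu beside Ben: treat them as a block with 2 internal orders, giving 2 × (5)! = 240.
Subtracting, 720 − 240 = 480.

480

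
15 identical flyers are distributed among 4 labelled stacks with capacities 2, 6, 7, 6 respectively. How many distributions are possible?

64

Ignoring the caps, the number of non-negative solutions to x_1+…+x_4 = 15 is C(18,3) = 816.
Subtract solutions that violate a single cap (substitute x_i' = x_i − (cap_i+1)): x_1 ≥ 3 gives C(15,3) = 455; x_2 ≥ 7 gives C(11,3) = 165; x_3 ≥ 8 gives C(10,3) = 120; x_4 ≥ 7 gives C(11,3) = 165. Together 905.
Add back pairs where two caps are both exceeded: 56 + 35 + 56 + 1 + 4 + 1 = 153.
By inclusion–exclusion the count is 816 − 905 + 153 = 64.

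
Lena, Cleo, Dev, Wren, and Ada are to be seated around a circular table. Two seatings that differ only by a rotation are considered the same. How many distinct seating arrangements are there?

Fix one person's seat to break rotational symmetry; the remaining 4 people can be arranged in (4)! = 24 ways.

24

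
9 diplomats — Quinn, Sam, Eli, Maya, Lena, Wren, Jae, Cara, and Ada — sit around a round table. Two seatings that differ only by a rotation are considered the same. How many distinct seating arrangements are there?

Around a circle, 9 distinct people have 9!/9 = (8)! = 40320 rotationally distinct seatings.

40320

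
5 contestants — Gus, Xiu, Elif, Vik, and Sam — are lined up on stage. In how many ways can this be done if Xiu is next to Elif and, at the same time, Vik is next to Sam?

Treat {Xiu,Elif} as one block (2 orders) and {Vik,Sam} as another (2 orders).
That leaves 3 units to arrange: 2 × 2 × 3! = 4 × 6 = 24.

24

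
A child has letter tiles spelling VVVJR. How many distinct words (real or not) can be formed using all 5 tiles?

The 5 letters of VVVJR have repeats: V appearing 3 times.
Dividing 5! = 120 by 3! = 6 for the repeated letters gives 20.

20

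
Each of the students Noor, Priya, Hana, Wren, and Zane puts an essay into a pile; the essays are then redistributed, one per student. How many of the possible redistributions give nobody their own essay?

44

This is the derangement count D_5: permutations of 5 items with no fixed point.
By inclusion–exclusion this is Σ_{j=0}^{5} (−1)^j C(5,j)·(5−j)!.
Computing: 120 − 120 + 60 − 20 + 5 − 1 = 44.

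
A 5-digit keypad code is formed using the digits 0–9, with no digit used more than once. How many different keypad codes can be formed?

30240

Choose and order 5 of the 10 symbols: the first digit has 10 options, the next 9, and so on down to 6.
That product is 10 × 9 × 8 × 7 × 6 = 30240.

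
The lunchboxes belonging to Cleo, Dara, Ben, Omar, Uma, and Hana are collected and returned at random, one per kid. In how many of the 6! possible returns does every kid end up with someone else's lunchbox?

265

Let Aᵢ be the assignments in which kid i gets their own lunchbox. We want the size of the complement of A₁∪…∪A_6.
By inclusion–exclusion this is Σ_{j=0}^{6} (−1)^j C(6,j)·(6−j)!.
Computing: 720 − 720 + 360 − 120 + 30 − 6 + 1 = 265.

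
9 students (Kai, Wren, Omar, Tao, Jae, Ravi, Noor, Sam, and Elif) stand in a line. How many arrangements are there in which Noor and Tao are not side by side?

282240

There are 9! = 362880 arrangements in all. If Noor and Tao are adjacent, merging them into one block gives 2·(8)! = 80640 arrangements.
Complementary counting: 362880 − 80640 = 282240.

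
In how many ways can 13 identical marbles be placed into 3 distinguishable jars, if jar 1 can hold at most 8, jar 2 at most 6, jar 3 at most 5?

By stars and bars, unrestricted non-negative solutions to x_1+…+x_3 = 13 number C(13+2,2) = 105.
Subtract solutions that violate a single cap (substitute x_i' = x_i − (cap_i+1)): x_1 ≥ 9 gives C(6,2) = 15; x_2 ≥ 7 gives C(8,2) = 28; x_3 ≥ 6 gives C(9,2) = 36. Together 79.
Add back pairs where two caps are both exceeded: 0 + 0 + 1 = 1.
By inclusion–exclusion the count is 105 − 79 + 1 = 27.

27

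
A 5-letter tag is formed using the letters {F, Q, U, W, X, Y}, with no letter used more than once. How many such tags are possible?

With no repetition, fill the 5 letters in order: 6 choices, then 5, down to 2.
That product is 6 × 5 × 4 × 3 × 2 = 720.

720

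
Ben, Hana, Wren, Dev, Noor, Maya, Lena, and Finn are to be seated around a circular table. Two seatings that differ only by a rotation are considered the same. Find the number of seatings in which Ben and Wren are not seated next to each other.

3600

All circular seatings of 8 people number (7)! = 5040.
Those with Ben next to Wren: fuse the pair into one unit and seat 7 units around a circle — 2·(6)! = 1440.
Subtracting, 5040 − 1440 = 3600.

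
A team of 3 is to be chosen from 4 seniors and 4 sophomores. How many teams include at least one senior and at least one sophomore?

With no constraint there are C(8,3) = 56 possible selections.
Selections missing a whole group: no seniors → C(4,3) = 4; no sophomores → C(4,3) = 4.
Both groups omitted at once is impossible, so 56 − 8 = 48.

48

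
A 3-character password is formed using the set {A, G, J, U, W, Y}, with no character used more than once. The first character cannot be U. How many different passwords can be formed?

100

The first character has 6−1 = 5 choices (anything except U).
The remaining 2 characters are filled from the other 5 symbols without repetition: 5 × 4 = 20.
Total: 5 × 20 = 100.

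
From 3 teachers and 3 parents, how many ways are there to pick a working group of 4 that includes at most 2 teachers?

12

Split by how many teachers are chosen (0 through 2).
Sum: C(3,0)·C(3,4) + C(3,1)·C(3,3) + C(3,2)·C(3,2) = 0 + 3 + 9 = 12.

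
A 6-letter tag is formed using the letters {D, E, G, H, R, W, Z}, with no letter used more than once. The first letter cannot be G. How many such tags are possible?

4320

The first letter has 7−1 = 6 choices (anything except G).
The remaining 5 letters are filled from the other 6 symbols without repetition: 6 × 5 × 4 × 3 × 2 = 720.
Total: 6 × 720 = 4320.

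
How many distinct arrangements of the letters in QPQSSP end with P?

Fix P in the last position and arrange the remaining 5 letters.
Those 5 letters have Q appearing twice and S appearing twice, giving (5)!/(2!·2!) = 30.

30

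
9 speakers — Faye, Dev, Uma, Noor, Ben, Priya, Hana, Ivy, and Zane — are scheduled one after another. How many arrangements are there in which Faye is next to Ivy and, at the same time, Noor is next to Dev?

Treat {Faye,Ivy} as one block (2 orders) and {Noor,Dev} as another (2 orders).
That leaves 7 units to arrange: 2 × 2 × 7! = 4 × 5040 = 20160.

20160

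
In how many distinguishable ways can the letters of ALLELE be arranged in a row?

Letter multiplicities in ALLELE: A×1, E×2, L×3.
The number of distinct arrangements is 6!/(3!·2!) = 720/12 = 60.

60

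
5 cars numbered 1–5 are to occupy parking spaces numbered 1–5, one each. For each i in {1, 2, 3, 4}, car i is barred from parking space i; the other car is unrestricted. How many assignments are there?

Let Aᵢ (for 1 ≤ i ≤ 4) be the placements that put car i in its forbidden parking space. Any j of these fix j positions, leaving (5−j)! ways to fill the rest, and there are C(4,j) ways to pick which j.
By inclusion–exclusion, the number of valid placements is Σ_{j=0}^{4} (−1)^j C(4,j)·(5−j)!.
Computing: 120 − 96 + 36 − 8 + 1 = 53.

53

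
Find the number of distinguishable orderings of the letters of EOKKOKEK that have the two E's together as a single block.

Treat the 2 copies of E as a single block. The multiset to arrange is then {EE, K, K, K, K, O, O}, 7 items in all.
That gives (7)!/(4!·2!) = 105 arrangements.

105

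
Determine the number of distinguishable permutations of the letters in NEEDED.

The 6 letters of NEEDED have repeats: D appearing twice and E appearing 3 times.
Dividing 6! = 720 by 3!·2! = 12 for the repeated letters gives 60.

60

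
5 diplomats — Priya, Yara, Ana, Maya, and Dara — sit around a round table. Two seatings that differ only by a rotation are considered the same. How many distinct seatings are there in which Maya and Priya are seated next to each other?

12

Glue Maya and Priya into a block (2 internal orders). Seating 4 units around a circle gives (3)! arrangements.
So 2 × (3)! = 2 × 6 = 12.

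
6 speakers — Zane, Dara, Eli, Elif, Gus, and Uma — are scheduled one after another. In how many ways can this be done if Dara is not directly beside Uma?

Of the 6! = 720 arrangements, those with Dara and Uma adjacent number 2 × 5! = 240 (treat the pair as a block with 2 internal orders).
So 720 − 240 = 480 arrangements keep them apart.

480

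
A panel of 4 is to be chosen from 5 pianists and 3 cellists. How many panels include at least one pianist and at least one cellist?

Total 4-person selections from all 8: C(8,4) = 70.
Selections missing a whole group: no pianists → C(3,4) = 0; no cellists → C(5,4) = 5.
Both groups omitted at once is impossible, so 70 − 5 = 65.

65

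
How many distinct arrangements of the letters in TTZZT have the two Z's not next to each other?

There are 5!/(3!·2!) = 10 arrangements of TTZZT in total.
If the two Z's are adjacent, glue them into one block, leaving 4 items to arrange: (4)!/(3!) = 4 ways.
Subtracting, 10 − 4 = 6 arrangements keep the Z's apart.

6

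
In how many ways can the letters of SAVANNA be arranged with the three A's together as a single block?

60

Treat the 3 copies of A as a single block. The multiset to arrange is then {AAA, N, N, S, V}, 5 items in all.
That gives (5)!/(2!) = 60 arrangements.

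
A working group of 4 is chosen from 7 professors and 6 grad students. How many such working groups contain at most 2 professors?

Split by how many professors are chosen (0 through 2).
Sum: C(7,0)·C(6,4) + C(7,1)·C(6,3) + C(7,2)·C(6,2) = 15 + 140 + 315 = 470.

470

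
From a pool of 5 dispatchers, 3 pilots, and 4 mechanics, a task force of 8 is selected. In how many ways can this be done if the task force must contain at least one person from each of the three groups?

485

Unrestricted: C(12,8) = 495 ways to pick any 8 of the 12.
Selections missing a whole group: no dispatchers → C(7,8) = 0; no pilots → C(9,8) = 9; no mechanics → C(8,8) = 1.
Add back selections omitting two groups (i.e. drawn from a single group): C(5,8) + C(3,8) + C(4,8) = 0.
By inclusion–exclusion: 495 − 10 + 0 = 485.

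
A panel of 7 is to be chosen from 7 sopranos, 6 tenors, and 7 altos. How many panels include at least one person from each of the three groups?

70658

Unrestricted: C(20,7) = 77520 ways to pick any 7 of the 20.
Subtract selections that omit an entire group: no sopranos → C(13,7) = 1716; no tenors → C(14,7) = 3432; no altos → C(13,7) = 1716.
Add back selections omitting two groups (i.e. drawn from a single group): C(7,7) + C(6,7) + C(7,7) = 2.
By inclusion–exclusion: 77520 − 6864 + 2 = 70658.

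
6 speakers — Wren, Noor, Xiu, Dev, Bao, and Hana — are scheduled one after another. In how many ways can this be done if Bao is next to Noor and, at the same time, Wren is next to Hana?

96

Treat {Bao,Noor} as one block (2 orders) and {Wren,Hana} as another (2 orders).
That leaves 4 units to arrange: 2 × 2 × 4! = 4 × 24 = 96.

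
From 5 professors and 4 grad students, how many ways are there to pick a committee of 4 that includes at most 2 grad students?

105

Split by how many grad students are chosen (0 through 2).
Sum: C(4,0)·C(5,4) + C(4,1)·C(5,3) + C(4,2)·C(5,2) = 5 + 40 + 60 = 105.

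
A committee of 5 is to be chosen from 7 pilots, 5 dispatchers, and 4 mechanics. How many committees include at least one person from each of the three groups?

3010

Unrestricted: C(16,5) = 4368 ways to pick any 5 of the 16.
Subtract selections that omit an entire group: no pilots → C(9,5) = 126; no dispatchers → C(11,5) = 462; no mechanics → C(12,5) = 792.
Add back selections omitting two groups (i.e. drawn from a single group): C(7,5) + C(5,5) + C(4,5) = 22.
By inclusion–exclusion: 4368 − 1380 + 22 = 3010.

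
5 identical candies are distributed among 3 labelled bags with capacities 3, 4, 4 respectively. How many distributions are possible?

16

By stars and bars, unrestricted non-negative solutions to x_1+…+x_3 = 5 number C(5+2,2) = 21.
Subtract solutions that violate a single cap (substitute x_i' = x_i − (cap_i+1)): x_1 ≥ 4 gives C(3,2) = 3; x_2 ≥ 5 gives C(2,2) = 1; x_3 ≥ 5 gives C(2,2) = 1. Together 5.
No two caps can be exceeded simultaneously, so the pair terms are all 0.
By inclusion–exclusion the count is 21 − 5 + 0 = 16.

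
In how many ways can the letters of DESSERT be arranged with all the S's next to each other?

Treat the 2 copies of S as a single block. The multiset to arrange is then {SS, D, E, E, R, T}, 6 items in all.
That gives (6)!/(2!) = 360 arrangements.

360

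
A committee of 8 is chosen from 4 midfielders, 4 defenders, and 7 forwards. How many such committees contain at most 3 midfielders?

6105

Split by how many midfielders are chosen (0 through 3).
Sum: C(4,0)·C(11,8) + C(4,1)·C(11,7) + C(4,2)·C(11,6) + C(4,3)·C(11,5) = 165 + 1320 + 2772 + 1848 = 6105.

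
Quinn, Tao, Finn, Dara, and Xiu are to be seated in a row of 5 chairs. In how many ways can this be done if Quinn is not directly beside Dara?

Of the 5! = 120 arrangements, those with Quinn and Dara adjacent number 2 × 4! = 48 (treat the pair as a block with 2 internal orders).
Complementary counting: 120 − 48 = 72.

72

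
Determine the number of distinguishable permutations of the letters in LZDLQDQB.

5040

LZDLQDQB has 8 letters with D appearing twice, L appearing twice, and Q appearing twice.
The number of distinct arrangements is 8!/(2!·2!·2!) = 40320/8 = 5040.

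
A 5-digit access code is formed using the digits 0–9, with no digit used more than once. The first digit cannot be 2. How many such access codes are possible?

The first digit has 10−1 = 9 choices (anything except 2).
The remaining 4 digits are filled from the other 9 symbols without repetition: 9 × 8 × 7 × 6 = 3024.
Total: 9 × 3024 = 27216.

27216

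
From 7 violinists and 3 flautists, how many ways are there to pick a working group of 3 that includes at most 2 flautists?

Split by how many flautists are chosen (0 through 2).
Sum: C(3,0)·C(7,3) + C(3,1)·C(7,2) + C(3,2)·C(7,1) = 35 + 63 + 21 = 119.

119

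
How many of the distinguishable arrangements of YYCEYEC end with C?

60

With the last slot taken by C, it remains to arrange the other 6 letters (YYEYEC).
Those 6 letters have E appearing twice and Y appearing 3 times, giving (6)!/(3!·2!) = 60.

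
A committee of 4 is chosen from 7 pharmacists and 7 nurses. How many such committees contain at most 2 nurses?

Split by how many nurses are chosen (0 through 2).
Sum: C(7,0)·C(7,4) + C(7,1)·C(7,3) + C(7,2)·C(7,2) = 35 + 245 + 441 = 721.

721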